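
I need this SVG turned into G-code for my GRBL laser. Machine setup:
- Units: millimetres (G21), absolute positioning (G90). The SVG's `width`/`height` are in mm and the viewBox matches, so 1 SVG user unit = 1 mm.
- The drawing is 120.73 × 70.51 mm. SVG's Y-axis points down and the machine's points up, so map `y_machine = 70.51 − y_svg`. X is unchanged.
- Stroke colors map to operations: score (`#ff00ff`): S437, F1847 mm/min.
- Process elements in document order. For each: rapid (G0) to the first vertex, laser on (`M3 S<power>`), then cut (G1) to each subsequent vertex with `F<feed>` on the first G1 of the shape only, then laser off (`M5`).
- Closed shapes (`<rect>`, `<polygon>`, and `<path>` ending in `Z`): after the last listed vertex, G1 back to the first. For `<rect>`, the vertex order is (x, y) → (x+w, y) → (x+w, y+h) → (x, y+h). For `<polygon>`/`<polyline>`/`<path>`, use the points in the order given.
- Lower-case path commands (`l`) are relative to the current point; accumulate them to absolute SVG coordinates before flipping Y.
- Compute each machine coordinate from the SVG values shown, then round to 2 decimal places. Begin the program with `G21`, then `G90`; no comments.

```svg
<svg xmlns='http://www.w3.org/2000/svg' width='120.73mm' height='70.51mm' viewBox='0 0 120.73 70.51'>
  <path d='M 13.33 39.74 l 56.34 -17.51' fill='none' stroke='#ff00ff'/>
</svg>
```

1 u = 1 mm; y_m = 70.51 − y.

[1] `<path>` line segment, #ff00ff→score S437 F1847: (13.33,30.77) → (69.67,48.28)

G21
G90
G0 X13.33 Y30.77
M3 S437
G1 X69.67 Y48.28 F1847
M5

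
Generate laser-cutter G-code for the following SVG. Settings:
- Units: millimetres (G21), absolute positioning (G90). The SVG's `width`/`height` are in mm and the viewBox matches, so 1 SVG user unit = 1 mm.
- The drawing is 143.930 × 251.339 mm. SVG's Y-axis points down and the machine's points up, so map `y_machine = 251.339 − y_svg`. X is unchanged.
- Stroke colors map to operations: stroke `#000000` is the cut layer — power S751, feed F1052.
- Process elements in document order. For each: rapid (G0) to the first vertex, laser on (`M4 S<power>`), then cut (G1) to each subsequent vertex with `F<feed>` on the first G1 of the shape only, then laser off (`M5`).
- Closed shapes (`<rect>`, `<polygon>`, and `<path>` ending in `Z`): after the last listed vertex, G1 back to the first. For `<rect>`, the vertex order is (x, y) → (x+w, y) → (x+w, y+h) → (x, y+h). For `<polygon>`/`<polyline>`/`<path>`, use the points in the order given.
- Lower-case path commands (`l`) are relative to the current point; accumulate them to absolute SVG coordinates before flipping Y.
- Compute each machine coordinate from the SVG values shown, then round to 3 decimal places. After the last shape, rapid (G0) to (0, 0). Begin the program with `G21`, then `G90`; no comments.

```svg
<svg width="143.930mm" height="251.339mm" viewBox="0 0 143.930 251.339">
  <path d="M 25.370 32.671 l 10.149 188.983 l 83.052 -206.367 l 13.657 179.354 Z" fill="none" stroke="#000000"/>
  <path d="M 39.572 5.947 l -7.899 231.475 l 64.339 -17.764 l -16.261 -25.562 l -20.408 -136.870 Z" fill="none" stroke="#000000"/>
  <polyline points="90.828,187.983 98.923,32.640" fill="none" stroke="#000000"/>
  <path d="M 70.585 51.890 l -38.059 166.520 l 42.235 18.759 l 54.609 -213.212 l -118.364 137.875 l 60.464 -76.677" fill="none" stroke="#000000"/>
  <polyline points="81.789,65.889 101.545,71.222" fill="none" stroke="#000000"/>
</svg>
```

Since the viewBox matches the mm dimensions, user units are millimetres directly. The only transform is the Y-flip y_m = 251.339 − y_svg.

Shape 1 is a closed polygon drawn with `<path>`. Its stroke #000000 means cut at S751, F1052. After flipping Y the toolpath is (25.370,218.668) → (35.519,29.685) → (118.571,236.052) → (132.228,56.698) → (25.370,218.668), returning to the start.

Shape 2 is a closed polygon drawn with `<path>`. Its stroke #000000 means cut at S751, F1052. After flipping Y the toolpath is (39.572,245.392) → (31.673,13.917) → (96.012,31.681) → (79.751,57.243) → (59.343,194.113) → (39.572,245.392), returning to the start.

Shape 3 is a line segment drawn with `<polyline>`. Its stroke #000000 means cut at S751, F1052. After flipping Y the toolpath is (90.828,63.356) → (98.923,218.699).

Shape 4 is a open polyline drawn with `<path>`. Its stroke #000000 means cut at S751, F1052. After flipping Y the toolpath is (70.585,199.449) → (32.526,32.929) → (74.761,14.170) → (129.370,227.382) → (11.006,89.507) → (71.470,166.184).

Shape 5 is a line segment drawn with `<polyline>`. Its stroke #000000 means cut at S751, F1052. After flipping Y the toolpath is (81.789,185.450) → (101.545,180.117).

G21
G90
G0 X25.370 Y218.668
M4 S751
G1 X35.519 Y29.685 F1052
G1 X118.571 Y236.052
G1 X132.228 Y56.698
G1 X25.370 Y218.668
M5
G0 X39.572 Y245.392
M4 S751
G1 X31.673 Y13.917 F1052
G1 X96.012 Y31.681
G1 X79.751 Y57.243
G1 X59.343 Y194.113
G1 X39.572 Y245.392
M5
G0 X90.828 Y63.356
M4 S751
G1 X98.923 Y218.699 F1052
M5
G0 X70.585 Y199.449
M4 S751
G1 X32.526 Y32.929 F1052
G1 X74.761 Y14.170
G1 X129.370 Y227.382
G1 X11.006 Y89.507
G1 X71.470 Y166.184
M5
G0 X81.789 Y185.450
M4 S751
G1 X101.545 Y180.117 F1052
M5
G0 X0.000 Y0.000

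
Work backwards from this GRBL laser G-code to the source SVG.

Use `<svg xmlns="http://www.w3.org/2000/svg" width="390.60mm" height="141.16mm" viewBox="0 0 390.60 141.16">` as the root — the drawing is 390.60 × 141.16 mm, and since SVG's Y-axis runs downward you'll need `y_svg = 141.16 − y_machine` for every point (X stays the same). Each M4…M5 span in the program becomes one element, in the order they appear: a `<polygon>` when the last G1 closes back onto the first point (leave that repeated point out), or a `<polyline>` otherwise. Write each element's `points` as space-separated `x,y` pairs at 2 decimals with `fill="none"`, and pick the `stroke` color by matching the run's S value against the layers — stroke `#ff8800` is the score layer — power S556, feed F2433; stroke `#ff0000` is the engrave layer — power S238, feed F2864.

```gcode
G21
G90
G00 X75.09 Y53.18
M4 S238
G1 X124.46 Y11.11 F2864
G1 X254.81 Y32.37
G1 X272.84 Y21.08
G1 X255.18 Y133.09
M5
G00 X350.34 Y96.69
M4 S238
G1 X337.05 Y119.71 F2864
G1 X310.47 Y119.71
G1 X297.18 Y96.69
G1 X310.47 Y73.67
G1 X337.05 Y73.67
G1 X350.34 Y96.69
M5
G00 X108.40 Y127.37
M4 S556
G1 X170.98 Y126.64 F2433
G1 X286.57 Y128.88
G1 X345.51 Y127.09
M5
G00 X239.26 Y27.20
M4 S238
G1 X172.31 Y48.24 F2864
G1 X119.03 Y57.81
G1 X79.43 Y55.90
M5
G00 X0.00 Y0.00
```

y_svg = 141.16 − y_m.

[1] S238→`#ff0000` (engrave); open run; points: 75.09,87.98 124.46,130.05 254.81,108.79 272.84,120.08 255.18,8.07

[2] S238→`#ff0000` (engrave); closed run; points: 350.34,44.47 337.05,21.45 310.47,21.45 297.18,44.47 310.47,67.49 337.05,67.49

[3] S556→`#ff8800` (score); open run; points: 108.40,13.79 170.98,14.52 286.57,12.28 345.51,14.07

[4] S238→`#ff0000` (engrave); open run; points: 239.26,113.96 172.31,92.92 119.03,83.35 79.43,85.26

<svg xmlns="http://www.w3.org/2000/svg" width="390.60mm" height="141.16mm" viewBox="0 0 390.60 141.16">
  <polyline points="75.09,87.98 124.46,130.05 254.81,108.79 272.84,120.08 255.18,8.07" fill="none" stroke="#ff0000"/>
  <polygon points="350.34,44.47 337.05,21.45 310.47,21.45 297.18,44.47 310.47,67.49 337.05,67.49" fill="none" stroke="#ff0000"/>
  <polyline points="108.40,13.79 170.98,14.52 286.57,12.28 345.51,14.07" fill="none" stroke="#ff8800"/>
  <polyline points="239.26,113.96 172.31,92.92 119.03,83.35 79.43,85.26" fill="none" stroke="#ff0000"/>
</svg>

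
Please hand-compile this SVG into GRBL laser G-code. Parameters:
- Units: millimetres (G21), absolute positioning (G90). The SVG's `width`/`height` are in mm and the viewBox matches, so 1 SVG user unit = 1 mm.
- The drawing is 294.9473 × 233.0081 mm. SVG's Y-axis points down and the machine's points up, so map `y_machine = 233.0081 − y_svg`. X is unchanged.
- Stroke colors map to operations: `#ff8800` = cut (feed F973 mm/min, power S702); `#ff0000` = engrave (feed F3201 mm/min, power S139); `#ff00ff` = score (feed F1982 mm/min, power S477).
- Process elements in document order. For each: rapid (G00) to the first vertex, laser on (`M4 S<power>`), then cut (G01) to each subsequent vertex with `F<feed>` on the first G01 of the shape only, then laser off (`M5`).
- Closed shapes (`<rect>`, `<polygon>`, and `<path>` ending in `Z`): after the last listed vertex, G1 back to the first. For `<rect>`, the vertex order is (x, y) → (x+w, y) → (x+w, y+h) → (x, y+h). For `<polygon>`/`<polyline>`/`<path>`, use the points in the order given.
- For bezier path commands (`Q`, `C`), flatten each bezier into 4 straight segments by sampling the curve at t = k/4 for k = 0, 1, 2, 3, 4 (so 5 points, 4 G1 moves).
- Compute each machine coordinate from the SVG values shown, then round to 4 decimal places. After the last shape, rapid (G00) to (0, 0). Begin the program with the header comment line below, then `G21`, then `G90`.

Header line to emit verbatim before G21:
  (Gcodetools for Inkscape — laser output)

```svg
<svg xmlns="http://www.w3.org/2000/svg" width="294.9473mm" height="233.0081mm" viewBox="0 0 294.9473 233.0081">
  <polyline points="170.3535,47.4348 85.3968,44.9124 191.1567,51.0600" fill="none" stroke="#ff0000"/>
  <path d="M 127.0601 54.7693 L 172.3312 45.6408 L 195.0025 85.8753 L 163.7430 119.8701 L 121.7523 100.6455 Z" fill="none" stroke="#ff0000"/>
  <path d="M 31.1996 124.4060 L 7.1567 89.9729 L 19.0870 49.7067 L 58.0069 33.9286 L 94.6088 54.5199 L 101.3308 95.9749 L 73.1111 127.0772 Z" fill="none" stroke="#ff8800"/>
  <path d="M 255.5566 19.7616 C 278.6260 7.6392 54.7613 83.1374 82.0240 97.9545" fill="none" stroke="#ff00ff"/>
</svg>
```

(Gcodetools for Inkscape — laser output)
G21
G90
G00 X170.3535 Y185.5733
M4 S139
G01 X85.3968 Y188.0957 F3201
G01 X191.1567 Y181.9481
M5
G00 X127.0601 Y178.2388
M4 S139
G01 X172.3312 Y187.3673 F3201
G01 X195.0025 Y147.1328
G01 X163.7430 Y113.1380
G01 X121.7523 Y132.3626
G01 X127.0601 Y178.2388
M5
G00 X31.1996 Y108.6021
M4 S702
G01 X7.1567 Y143.0352 F973
G01 X19.0870 Y183.3014
G01 X58.0069 Y199.0795
G01 X94.6088 Y178.4882
G01 X101.3308 Y137.0332
G01 X73.1111 Y105.9309
G01 X31.1996 Y108.6021
M5
G00 X255.5566 Y213.2465
M4 S477
G01 X234.3407 Y208.2267 F1982
G01 X167.2178 Y184.2524
G01 X100.8812 Y155.2269
G01 X82.0240 Y135.0536
M5
G00 X0.0000 Y0.0000

viewBox `0 0 294.9473 233.0081` with mm width/height → 1 unit = 1 mm. Flip: y_m = 233.0081 − y_svg.

**Shape 1** — `<polyline>` open polyline, stroke `#ff0000` → engrave (S139, F3201). Machine vertices: (170.3535,185.5733) → (85.3968,188.0957) → (191.1567,181.9481). Open path.

**Shape 2** — `<path>` regular polygon, stroke `#ff0000` → engrave (S139, F3201). Machine vertices: (127.0601,178.2388) → (172.3312,187.3673) → (195.0025,147.1328) → (163.7430,113.1380) → (121.7523,132.3626) → (127.0601,178.2388). Closed: final G1 returns to the first vertex.

**Shape 3** — `<path>` regular polygon, stroke `#ff8800` → cut (S702, F973). Machine vertices: (31.1996,108.6021) → (7.1567,143.0352) → (19.0870,183.3014) → (58.0069,199.0795) → (94.6088,178.4882) → (101.3308,137.0332) → (73.1111,105.9309) → (31.1996,108.6021). Closed: final G1 returns to the first vertex.

**Shape 4** — `<path>` cubic bezier, stroke `#ff00ff` → score (S477, F1982). Control points (SVG): P0=(255.5566,19.7616), P1=(278.6260,7.6392), P2=(54.7613,83.1374), P3=(82.0240,97.9545); sampled at t=k/4. Machine vertices: (255.5566,213.2465) → (234.3407,208.2267) → (167.2178,184.2524) → (100.8812,155.2269) → (82.0240,135.0536). Open path.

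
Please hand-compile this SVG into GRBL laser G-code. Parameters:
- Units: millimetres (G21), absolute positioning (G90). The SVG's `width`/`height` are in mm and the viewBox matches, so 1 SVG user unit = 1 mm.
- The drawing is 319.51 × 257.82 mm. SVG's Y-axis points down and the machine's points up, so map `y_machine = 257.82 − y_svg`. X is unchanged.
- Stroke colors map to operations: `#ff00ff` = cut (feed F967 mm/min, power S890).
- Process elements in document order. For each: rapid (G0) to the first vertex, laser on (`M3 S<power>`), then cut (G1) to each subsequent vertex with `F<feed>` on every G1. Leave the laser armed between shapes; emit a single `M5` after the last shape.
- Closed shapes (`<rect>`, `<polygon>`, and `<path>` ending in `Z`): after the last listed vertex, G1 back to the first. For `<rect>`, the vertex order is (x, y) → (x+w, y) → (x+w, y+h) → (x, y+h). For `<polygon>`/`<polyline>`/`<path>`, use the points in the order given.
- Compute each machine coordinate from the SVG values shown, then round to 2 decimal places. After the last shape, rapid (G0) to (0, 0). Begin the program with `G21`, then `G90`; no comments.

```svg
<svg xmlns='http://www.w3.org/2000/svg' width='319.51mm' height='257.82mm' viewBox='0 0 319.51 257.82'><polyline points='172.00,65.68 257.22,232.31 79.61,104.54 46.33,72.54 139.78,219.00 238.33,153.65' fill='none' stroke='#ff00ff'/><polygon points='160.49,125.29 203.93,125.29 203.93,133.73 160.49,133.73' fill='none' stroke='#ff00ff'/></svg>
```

G21
G90
G0 X172.00 Y192.14
M3 S890
G1 X257.22 Y25.51 F967
G1 X79.61 Y153.28 F967
G1 X46.33 Y185.28 F967
G1 X139.78 Y38.82 F967
G1 X238.33 Y104.17 F967
G0 X160.49 Y132.53
M3 S890
G1 X203.93 Y132.53 F967
G1 X203.93 Y124.09 F967
G1 X160.49 Y124.09 F967
G1 X160.49 Y132.53 F967
M5
G0 X0.00 Y0.00

Since the viewBox matches the mm dimensions, user units are millimetres directly. The only transform is the Y-flip y_m = 257.82 − y_svg.

Shape 1 is a open polyline drawn with `<polyline>`. Its stroke #ff00ff means cut at S890, F967. After flipping Y the toolpath is (172.00,192.14) → (257.22,25.51) → (79.61,153.28) → (46.33,185.28) → (139.78,38.82) → (238.33,104.17).

Shape 2 is a rectangle drawn with `<polygon>`. Its stroke #ff00ff means cut at S890, F967. After flipping Y the toolpath is (160.49,132.53) → (203.93,132.53) → (203.93,124.09) → (160.49,124.09) → (160.49,132.53), returning to the start.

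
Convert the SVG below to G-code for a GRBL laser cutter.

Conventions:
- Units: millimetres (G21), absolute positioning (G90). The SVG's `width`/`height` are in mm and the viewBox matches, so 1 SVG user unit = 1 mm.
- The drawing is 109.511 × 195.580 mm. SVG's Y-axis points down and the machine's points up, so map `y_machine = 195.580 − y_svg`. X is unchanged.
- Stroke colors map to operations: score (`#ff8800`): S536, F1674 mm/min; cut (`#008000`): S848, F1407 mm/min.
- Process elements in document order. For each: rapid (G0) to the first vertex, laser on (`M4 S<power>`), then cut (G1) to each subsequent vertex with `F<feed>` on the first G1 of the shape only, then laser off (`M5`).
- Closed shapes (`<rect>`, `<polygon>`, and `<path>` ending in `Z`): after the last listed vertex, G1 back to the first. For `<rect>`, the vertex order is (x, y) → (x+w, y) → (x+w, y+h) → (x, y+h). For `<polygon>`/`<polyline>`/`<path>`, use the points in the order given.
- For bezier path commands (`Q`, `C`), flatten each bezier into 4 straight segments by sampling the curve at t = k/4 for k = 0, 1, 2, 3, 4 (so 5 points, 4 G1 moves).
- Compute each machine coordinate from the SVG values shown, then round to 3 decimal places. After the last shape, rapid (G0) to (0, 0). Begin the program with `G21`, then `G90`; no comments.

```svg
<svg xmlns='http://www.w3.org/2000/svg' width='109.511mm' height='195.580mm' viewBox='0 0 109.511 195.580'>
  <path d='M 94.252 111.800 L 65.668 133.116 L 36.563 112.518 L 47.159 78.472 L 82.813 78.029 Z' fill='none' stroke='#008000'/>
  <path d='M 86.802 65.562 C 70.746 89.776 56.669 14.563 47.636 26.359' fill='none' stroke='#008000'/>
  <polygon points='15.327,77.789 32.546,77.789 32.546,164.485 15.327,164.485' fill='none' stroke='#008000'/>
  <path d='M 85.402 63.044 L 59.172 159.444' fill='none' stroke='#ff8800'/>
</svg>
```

G21
G90
G0 X94.252 Y83.780
M4 S848
G1 X65.668 Y62.464 F1407
G1 X36.563 Y83.062
G1 X47.159 Y117.108
G1 X82.813 Y117.551
G1 X94.252 Y83.780
M5
G0 X86.802 Y130.018
M4 S848
G1 X75.179 Y127.587 F1407
G1 X64.585 Y144.963
G1 X55.309 Y164.667
G1 X47.636 Y169.221
M5
G0 X15.327 Y117.791
M4 S848
G1 X32.546 Y117.791 F1407
G1 X32.546 Y31.095
G1 X15.327 Y31.095
G1 X15.327 Y117.791
M5
G0 X85.402 Y132.536
M4 S536
G1 X59.172 Y36.136 F1674
M5
G0 X0.000 Y0.000

1 u = 1 mm; y_m = 195.580 − y.

[1] `<path>` regular polygon, #008000→cut S848 F1407: (94.252,83.780) → (65.668,62.464) → (36.563,83.062) → (47.159,117.108) → (82.813,117.551) → (94.252,83.780) (closed)

[2] `<path>` cubic bezier, #008000→cut S848 F1407: (86.802,130.018) → (75.179,127.587) → (64.585,144.963) → (55.309,164.667) → (47.636,169.221)

[3] `<polygon>` rectangle, #008000→cut S848 F1407: (15.327,117.791) → (32.546,117.791) → (32.546,31.095) → (15.327,31.095) → (15.327,117.791) (closed)

[4] `<path>` line segment, #ff8800→score S536 F1674: (85.402,132.536) → (59.172,36.136)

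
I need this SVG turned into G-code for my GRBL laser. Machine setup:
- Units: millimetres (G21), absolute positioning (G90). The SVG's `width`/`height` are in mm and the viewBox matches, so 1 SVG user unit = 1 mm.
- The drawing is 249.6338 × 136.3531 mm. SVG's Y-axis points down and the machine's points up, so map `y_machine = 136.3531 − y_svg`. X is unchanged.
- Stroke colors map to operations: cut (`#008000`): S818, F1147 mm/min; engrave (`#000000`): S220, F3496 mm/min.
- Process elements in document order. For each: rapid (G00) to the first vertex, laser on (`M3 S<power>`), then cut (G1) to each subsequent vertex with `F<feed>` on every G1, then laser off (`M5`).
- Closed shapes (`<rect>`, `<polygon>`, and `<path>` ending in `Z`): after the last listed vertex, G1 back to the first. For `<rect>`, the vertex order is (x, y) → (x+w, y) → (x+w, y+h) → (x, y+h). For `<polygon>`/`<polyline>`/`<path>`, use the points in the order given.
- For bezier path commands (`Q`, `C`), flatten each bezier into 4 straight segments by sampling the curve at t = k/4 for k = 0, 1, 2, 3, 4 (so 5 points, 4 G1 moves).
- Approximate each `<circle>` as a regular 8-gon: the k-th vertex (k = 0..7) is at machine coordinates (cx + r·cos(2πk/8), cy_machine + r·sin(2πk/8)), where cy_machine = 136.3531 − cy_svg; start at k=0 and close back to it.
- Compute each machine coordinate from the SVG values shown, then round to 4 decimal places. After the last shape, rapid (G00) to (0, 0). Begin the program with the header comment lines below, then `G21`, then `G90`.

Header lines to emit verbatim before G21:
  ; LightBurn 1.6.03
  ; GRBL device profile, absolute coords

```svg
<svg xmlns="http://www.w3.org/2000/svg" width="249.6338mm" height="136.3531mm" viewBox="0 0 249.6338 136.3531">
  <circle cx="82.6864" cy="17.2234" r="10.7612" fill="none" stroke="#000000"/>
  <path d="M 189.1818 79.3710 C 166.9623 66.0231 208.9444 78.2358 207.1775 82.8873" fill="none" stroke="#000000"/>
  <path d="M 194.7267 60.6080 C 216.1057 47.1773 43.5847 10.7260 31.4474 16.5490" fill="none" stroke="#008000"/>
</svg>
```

Since the viewBox matches the mm dimensions, user units are millimetres directly. The only transform is the Y-flip y_m = 136.3531 − y_svg.

Shape 1 is a circle drawn with `<circle>`. Its stroke #000000 means engrave at S220, F3496. After flipping Y the toolpath is (93.4476,119.1297) → (90.2957,126.7390) → (82.6864,129.8909) → (75.0771,126.7390) → (71.9252,119.1297) → (75.0771,111.5204) → (82.6864,108.3685) → (90.2957,111.5204) → (93.4476,119.1297), returning to the start.

Shape 2 is a cubic bezier drawn with `<path>`. Its stroke #000000 means engrave at S220, F3496. After flipping Y the toolpath is (189.1818,56.9821) → (182.8682,62.7179) → (190.5099,61.9737) → (201.9865,57.8546) → (207.1775,53.4658).

Shape 3 is a cubic bezier drawn with `<path>`. Its stroke #008000 means cut at S818, F1147. After flipping Y the toolpath is (194.7267,75.7451) → (179.9404,89.1143) → (125.6557,104.9947) → (65.0866,117.2652) → (31.4474,119.8041).

; LightBurn 1.6.03
; GRBL device profile, absolute coords
G21
G90
G00 X93.4476 Y119.1297
M3 S220
G1 X90.2957 Y126.7390 F3496
G1 X82.6864 Y129.8909 F3496
G1 X75.0771 Y126.7390 F3496
G1 X71.9252 Y119.1297 F3496
G1 X75.0771 Y111.5204 F3496
G1 X82.6864 Y108.3685 F3496
G1 X90.2957 Y111.5204 F3496
G1 X93.4476 Y119.1297 F3496
M5
G00 X189.1818 Y56.9821
M3 S220
G1 X182.8682 Y62.7179 F3496
G1 X190.5099 Y61.9737 F3496
G1 X201.9865 Y57.8546 F3496
G1 X207.1775 Y53.4658 F3496
M5
G00 X194.7267 Y75.7451
M3 S818
G1 X179.9404 Y89.1143 F1147
G1 X125.6557 Y104.9947 F1147
G1 X65.0866 Y117.2652 F1147
G1 X31.4474 Y119.8041 F1147
M5
G00 X0.0000 Y0.0000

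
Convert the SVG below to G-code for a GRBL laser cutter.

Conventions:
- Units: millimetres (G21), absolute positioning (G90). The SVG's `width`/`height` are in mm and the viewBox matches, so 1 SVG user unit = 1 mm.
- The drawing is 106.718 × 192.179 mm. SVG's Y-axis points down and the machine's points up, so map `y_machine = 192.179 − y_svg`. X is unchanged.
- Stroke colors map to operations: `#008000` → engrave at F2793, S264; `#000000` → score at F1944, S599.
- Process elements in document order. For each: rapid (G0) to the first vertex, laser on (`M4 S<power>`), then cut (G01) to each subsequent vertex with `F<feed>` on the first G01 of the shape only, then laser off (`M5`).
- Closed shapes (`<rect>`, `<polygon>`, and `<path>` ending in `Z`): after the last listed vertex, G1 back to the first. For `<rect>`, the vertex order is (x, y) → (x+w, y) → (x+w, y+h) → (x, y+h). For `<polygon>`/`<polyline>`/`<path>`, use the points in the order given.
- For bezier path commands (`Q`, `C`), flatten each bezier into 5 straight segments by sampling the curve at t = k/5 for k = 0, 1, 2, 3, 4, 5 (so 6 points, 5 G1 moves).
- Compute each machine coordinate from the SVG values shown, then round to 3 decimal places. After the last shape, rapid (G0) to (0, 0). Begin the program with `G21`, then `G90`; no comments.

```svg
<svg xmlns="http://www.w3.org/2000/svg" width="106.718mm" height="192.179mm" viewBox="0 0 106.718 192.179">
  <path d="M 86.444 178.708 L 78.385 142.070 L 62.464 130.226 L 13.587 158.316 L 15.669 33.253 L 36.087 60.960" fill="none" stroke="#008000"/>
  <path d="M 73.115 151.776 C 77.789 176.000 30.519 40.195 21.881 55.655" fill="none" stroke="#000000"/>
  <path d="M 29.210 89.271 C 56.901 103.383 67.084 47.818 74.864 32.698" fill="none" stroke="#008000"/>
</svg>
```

G21
G90
G0 X86.444 Y13.471
M4 S264
G01 X78.385 Y50.109 F2793
G01 X62.464 Y61.953
G01 X13.587 Y33.863
G01 X15.669 Y158.926
G01 X36.087 Y131.219
M5
G0 X73.115 Y40.403
M4 S599
G01 X70.411 Y42.582 F1944
G01 X59.588 Y68.225
G01 X44.993 Y102.392
G01 X30.975 Y130.139
G01 X21.881 Y136.524
M5
G0 X29.210 Y102.908
M4 S264
G01 X43.844 Y101.921 F2793
G01 X55.002 Y112.371
G01 X63.408 Y128.971
G01 X69.787 Y146.437
G01 X74.864 Y159.481
M5
G0 X0.000 Y0.000

Since the viewBox matches the mm dimensions, user units are millimetres directly. The only transform is the Y-flip y_m = 192.179 − y_svg.

Shape 1 is a open polyline drawn with `<path>`. Its stroke #008000 means engrave at S264, F2793. After flipping Y the toolpath is (86.444,13.471) → (78.385,50.109) → (62.464,61.953) → (13.587,33.863) → (15.669,158.926) → (36.087,131.219).

Shape 2 is a cubic bezier drawn with `<path>`. Its stroke #000000 means score at S599, F1944. After flipping Y the toolpath is (73.115,40.403) → (70.411,42.582) → (59.588,68.225) → (44.993,102.392) → (30.975,130.139) → (21.881,136.524).

Shape 3 is a cubic bezier drawn with `<path>`. Its stroke #008000 means engrave at S264, F2793. After flipping Y the toolpath is (29.210,102.908) → (43.844,101.921) → (55.002,112.371) → (63.408,128.971) → (69.787,146.437) → (74.864,159.481).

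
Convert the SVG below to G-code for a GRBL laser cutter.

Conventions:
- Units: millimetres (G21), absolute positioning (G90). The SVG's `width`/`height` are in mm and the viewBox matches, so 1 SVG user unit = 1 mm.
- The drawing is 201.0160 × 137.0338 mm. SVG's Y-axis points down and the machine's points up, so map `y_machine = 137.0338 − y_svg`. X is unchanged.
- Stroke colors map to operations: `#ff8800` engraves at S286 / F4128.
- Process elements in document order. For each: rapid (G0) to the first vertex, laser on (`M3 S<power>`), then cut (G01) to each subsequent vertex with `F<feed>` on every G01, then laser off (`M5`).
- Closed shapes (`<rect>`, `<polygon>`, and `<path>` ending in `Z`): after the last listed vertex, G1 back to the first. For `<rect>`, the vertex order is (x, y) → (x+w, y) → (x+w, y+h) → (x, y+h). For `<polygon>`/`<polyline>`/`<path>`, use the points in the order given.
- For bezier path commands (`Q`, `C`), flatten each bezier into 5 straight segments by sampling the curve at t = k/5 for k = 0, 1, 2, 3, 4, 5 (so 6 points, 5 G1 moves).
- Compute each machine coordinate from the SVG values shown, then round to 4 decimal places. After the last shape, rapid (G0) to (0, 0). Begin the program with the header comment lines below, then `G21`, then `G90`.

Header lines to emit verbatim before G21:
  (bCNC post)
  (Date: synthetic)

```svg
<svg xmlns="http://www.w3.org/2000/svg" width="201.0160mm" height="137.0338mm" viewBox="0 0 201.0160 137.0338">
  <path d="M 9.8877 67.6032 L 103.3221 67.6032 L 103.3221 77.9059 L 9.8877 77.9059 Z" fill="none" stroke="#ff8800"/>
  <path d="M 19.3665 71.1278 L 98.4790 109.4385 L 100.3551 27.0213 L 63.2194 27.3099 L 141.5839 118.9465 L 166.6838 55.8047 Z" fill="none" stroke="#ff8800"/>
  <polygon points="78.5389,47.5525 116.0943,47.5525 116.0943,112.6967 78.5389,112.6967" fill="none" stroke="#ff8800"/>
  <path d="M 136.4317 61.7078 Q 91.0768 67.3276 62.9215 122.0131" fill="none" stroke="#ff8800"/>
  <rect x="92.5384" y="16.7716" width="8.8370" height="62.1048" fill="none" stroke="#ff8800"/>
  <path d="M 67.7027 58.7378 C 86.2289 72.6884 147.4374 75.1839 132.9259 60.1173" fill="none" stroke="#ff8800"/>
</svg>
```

(bCNC post)
(Date: synthetic)
G21
G90
G0 X9.8877 Y69.4306
M3 S286
G01 X103.3221 Y69.4306 F4128
G01 X103.3221 Y59.1279 F4128
G01 X9.8877 Y59.1279 F4128
G01 X9.8877 Y69.4306 F4128
M5
G0 X19.3665 Y65.9060
M3 S286
G01 X98.4790 Y27.5953 F4128
G01 X100.3551 Y110.0125 F4128
G01 X63.2194 Y109.7239 F4128
G01 X141.5839 Y18.0873 F4128
G01 X166.6838 Y81.2291 F4128
G01 X19.3665 Y65.9060 F4128
M5
G0 X78.5389 Y89.4813
M3 S286
G01 X116.0943 Y89.4813 F4128
G01 X116.0943 Y24.3371 F4128
G01 X78.5389 Y24.3371 F4128
G01 X78.5389 Y89.4813 F4128
M5
G0 X136.4317 Y75.3260
M3 S286
G01 X118.9777 Y71.1155 F4128
G01 X102.8997 Y62.9796 F4128
G01 X88.1977 Y50.9186 F4128
G01 X74.8716 Y34.9323 F4128
G01 X62.9215 Y15.0207 F4128
M5
G0 X92.5384 Y120.2622
M3 S286
G01 X101.3754 Y120.2622 F4128
G01 X101.3754 Y58.1574 F4128
G01 X92.5384 Y58.1574 F4128
G01 X92.5384 Y120.2622 F4128
M5
G0 X67.7027 Y78.2960
M3 S286
G01 X82.9931 Y71.3491 F4128
G01 X102.8439 Y67.4446 F4128
G01 X121.5718 Y66.8755 F4128
G01 X133.4936 Y69.9351 F4128
G01 X132.9259 Y76.9165 F4128
M5
G0 X0.0000 Y0.0000

Since the viewBox matches the mm dimensions, user units are millimetres directly. The only transform is the Y-flip y_m = 137.0338 − y_svg.

Shape 1 is a rectangle drawn with `<path>`. Its stroke #ff8800 means engrave at S286, F4128. After flipping Y the toolpath is (9.8877,69.4306) → (103.3221,69.4306) → (103.3221,59.1279) → (9.8877,59.1279) → (9.8877,69.4306), returning to the start.

Shape 2 is a closed polygon drawn with `<path>`. Its stroke #ff8800 means engrave at S286, F4128. After flipping Y the toolpath is (19.3665,65.9060) → (98.4790,27.5953) → (100.3551,110.0125) → (63.2194,109.7239) → (141.5839,18.0873) → (166.6838,81.2291) → (19.3665,65.9060), returning to the start.

Shape 3 is a rectangle drawn with `<polygon>`. Its stroke #ff8800 means engrave at S286, F4128. After flipping Y the toolpath is (78.5389,89.4813) → (116.0943,89.4813) → (116.0943,24.3371) → (78.5389,24.3371) → (78.5389,89.4813), returning to the start.

Shape 4 is a quadratic bezier drawn with `<path>`. Its stroke #ff8800 means engrave at S286, F4128. After flipping Y the toolpath is (136.4317,75.3260) → (118.9777,71.1155) → (102.8997,62.9796) → (88.1977,50.9186) → (74.8716,34.9323) → (62.9215,15.0207).

Shape 5 is a rectangle drawn with `<rect>`. Its stroke #ff8800 means engrave at S286, F4128. After flipping Y the toolpath is (92.5384,120.2622) → (101.3754,120.2622) → (101.3754,58.1574) → (92.5384,58.1574) → (92.5384,120.2622), returning to the start.

Shape 6 is a cubic bezier drawn with `<path>`. Its stroke #ff8800 means engrave at S286, F4128. After flipping Y the toolpath is (67.7027,78.2960) → (82.9931,71.3491) → (102.8439,67.4446) → (121.5718,66.8755) → (133.4936,69.9351) → (132.9259,76.9165).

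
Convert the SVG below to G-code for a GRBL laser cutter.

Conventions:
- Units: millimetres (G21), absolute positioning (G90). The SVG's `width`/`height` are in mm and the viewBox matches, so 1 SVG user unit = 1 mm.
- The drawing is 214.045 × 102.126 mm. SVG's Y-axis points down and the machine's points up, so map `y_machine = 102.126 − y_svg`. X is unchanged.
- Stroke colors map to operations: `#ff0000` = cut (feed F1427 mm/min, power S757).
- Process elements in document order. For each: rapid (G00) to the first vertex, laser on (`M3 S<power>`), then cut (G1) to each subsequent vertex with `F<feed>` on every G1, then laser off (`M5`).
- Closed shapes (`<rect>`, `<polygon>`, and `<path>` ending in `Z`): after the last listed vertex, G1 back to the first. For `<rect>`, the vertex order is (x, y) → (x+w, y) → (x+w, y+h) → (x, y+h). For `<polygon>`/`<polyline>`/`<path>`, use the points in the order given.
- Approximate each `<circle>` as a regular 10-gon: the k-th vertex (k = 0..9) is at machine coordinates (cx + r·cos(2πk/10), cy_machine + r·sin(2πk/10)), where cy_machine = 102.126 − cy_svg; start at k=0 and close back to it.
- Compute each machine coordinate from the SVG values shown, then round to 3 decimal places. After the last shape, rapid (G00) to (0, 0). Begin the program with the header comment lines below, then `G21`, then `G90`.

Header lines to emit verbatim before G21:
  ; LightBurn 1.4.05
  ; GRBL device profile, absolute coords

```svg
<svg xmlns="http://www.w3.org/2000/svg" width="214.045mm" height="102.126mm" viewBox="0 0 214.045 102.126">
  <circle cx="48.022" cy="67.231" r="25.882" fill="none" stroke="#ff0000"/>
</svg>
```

; LightBurn 1.4.05
; GRBL device profile, absolute coords
G21
G90
G00 X73.904 Y34.895
M3 S757
G1 X68.961 Y50.108 F1427
G1 X56.020 Y59.510 F1427
G1 X40.024 Y59.510 F1427
G1 X27.083 Y50.108 F1427
G1 X22.140 Y34.895 F1427
G1 X27.083 Y19.682 F1427
G1 X40.024 Y10.280 F1427
G1 X56.020 Y10.280 F1427
G1 X68.961 Y19.682 F1427
G1 X73.904 Y34.895 F1427
M5
G00 X0.000 Y0.000

viewBox `0 0 214.045 102.126` with mm width/height → 1 unit = 1 mm. Flip: y_m = 102.126 − y_svg.

**Shape 1** — `<circle>` circle, stroke `#ff0000` → cut (S757, F1427). Machine vertices: (73.904,34.895) → (68.961,50.108) → (56.020,59.510) → (40.024,59.510) → (27.083,50.108) → (22.140,34.895) → (27.083,19.682) → (40.024,10.280) → (56.020,10.280) → (68.961,19.682) → (73.904,34.895). Closed: final G1 returns to the first vertex.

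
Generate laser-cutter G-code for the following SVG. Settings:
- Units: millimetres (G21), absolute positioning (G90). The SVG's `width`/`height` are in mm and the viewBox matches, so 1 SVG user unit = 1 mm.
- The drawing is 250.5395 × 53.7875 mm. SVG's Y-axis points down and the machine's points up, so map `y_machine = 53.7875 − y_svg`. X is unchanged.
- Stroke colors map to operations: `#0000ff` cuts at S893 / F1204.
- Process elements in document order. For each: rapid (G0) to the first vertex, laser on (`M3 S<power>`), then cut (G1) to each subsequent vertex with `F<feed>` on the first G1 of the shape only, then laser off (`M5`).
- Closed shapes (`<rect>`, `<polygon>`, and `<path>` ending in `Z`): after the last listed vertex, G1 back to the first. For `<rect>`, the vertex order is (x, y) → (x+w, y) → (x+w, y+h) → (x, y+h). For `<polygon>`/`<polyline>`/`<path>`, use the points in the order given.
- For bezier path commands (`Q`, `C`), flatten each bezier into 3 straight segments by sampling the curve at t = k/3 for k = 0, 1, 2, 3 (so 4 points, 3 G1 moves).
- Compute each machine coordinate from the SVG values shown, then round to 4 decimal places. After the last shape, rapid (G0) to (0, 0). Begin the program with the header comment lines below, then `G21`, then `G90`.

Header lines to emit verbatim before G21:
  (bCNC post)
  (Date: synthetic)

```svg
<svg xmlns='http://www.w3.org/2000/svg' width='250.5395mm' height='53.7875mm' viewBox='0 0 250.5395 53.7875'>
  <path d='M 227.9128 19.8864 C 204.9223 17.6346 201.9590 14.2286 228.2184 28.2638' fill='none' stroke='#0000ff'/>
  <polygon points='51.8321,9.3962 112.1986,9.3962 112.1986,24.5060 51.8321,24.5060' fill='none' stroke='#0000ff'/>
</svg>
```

Since the viewBox matches the mm dimensions, user units are millimetres directly. The only transform is the Y-flip y_m = 53.7875 − y_svg.

Shape 1 is a cubic bezier drawn with `<path>`. Its stroke #0000ff means cut at S893, F1204. After flipping Y the toolpath is (227.9128,33.9011) → (211.9386,35.8489) → (211.3593,34.4339) → (228.2184,25.5237).

Shape 2 is a rectangle drawn with `<polygon>`. Its stroke #0000ff means cut at S893, F1204. After flipping Y the toolpath is (51.8321,44.3913) → (112.1986,44.3913) → (112.1986,29.2815) → (51.8321,29.2815) → (51.8321,44.3913), returning to the start.

(bCNC post)
(Date: synthetic)
G21
G90
G0 X227.9128 Y33.9011
M3 S893
G1 X211.9386 Y35.8489 F1204
G1 X211.3593 Y34.4339
G1 X228.2184 Y25.5237
M5
G0 X51.8321 Y44.3913
M3 S893
G1 X112.1986 Y44.3913 F1204
G1 X112.1986 Y29.2815
G1 X51.8321 Y29.2815
G1 X51.8321 Y44.3913
M5
G0 X0.0000 Y0.0000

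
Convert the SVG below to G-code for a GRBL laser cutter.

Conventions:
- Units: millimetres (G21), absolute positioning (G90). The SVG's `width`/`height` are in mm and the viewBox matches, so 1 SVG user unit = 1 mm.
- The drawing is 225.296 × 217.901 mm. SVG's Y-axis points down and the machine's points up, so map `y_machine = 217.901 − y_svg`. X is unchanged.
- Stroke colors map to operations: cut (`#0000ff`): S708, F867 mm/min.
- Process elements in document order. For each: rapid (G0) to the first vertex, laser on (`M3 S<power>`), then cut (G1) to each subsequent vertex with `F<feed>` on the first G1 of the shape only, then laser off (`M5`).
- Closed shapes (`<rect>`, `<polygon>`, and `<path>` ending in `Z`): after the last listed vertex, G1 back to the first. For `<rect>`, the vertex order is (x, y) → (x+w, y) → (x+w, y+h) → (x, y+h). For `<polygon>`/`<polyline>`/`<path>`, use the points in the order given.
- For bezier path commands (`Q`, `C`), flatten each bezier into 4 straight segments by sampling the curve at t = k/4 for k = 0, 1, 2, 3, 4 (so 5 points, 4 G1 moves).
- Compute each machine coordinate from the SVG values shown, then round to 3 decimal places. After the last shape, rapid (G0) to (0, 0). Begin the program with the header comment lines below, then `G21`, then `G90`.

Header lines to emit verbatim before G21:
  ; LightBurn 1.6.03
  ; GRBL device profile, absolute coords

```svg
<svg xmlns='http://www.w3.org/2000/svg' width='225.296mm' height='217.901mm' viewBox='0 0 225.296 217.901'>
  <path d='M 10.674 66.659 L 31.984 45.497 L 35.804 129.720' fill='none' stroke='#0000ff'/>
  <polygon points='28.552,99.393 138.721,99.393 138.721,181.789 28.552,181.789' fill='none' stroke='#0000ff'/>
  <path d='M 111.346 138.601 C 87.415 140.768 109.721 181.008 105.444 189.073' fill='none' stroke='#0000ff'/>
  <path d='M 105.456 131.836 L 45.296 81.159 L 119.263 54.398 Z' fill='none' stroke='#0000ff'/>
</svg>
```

; LightBurn 1.6.03
; GRBL device profile, absolute coords
G21
G90
G0 X10.674 Y151.242
M3 S708
G1 X31.984 Y172.404 F867
G1 X35.804 Y88.181
M5
G0 X28.552 Y118.508
M3 S708
G1 X138.721 Y118.508 F867
G1 X138.721 Y36.112
G1 X28.552 Y36.112
G1 X28.552 Y118.508
M5
G0 X111.346 Y79.300
M3 S708
G1 X100.929 Y71.634 F867
G1 X101.025 Y56.276
G1 X104.805 Y39.812
G1 X105.444 Y28.828
M5
G0 X105.456 Y86.065
M3 S708
G1 X45.296 Y136.742 F867
G1 X119.263 Y163.503
G1 X105.456 Y86.065
M5
G0 X0.000 Y0.000

viewBox `0 0 225.296 217.901` with mm width/height → 1 unit = 1 mm. Flip: y_m = 217.901 − y_svg.

**Shape 1** — `<path>` open polyline, stroke `#0000ff` → cut (S708, F867). Machine vertices: (10.674,151.242) → (31.984,172.404) → (35.804,88.181). Open path.

**Shape 2** — `<polygon>` rectangle, stroke `#0000ff` → cut (S708, F867). Machine vertices: (28.552,118.508) → (138.721,118.508) → (138.721,36.112) → (28.552,36.112) → (28.552,118.508). Closed: final G1 returns to the first vertex.

**Shape 3** — `<path>` cubic bezier, stroke `#0000ff` → cut (S708, F867). Control points (SVG): P0=(111.346,138.601), P1=(87.415,140.768), P2=(109.721,181.008), P3=(105.444,189.073); sampled at t=k/4. Machine vertices: (111.346,79.300) → (100.929,71.634) → (101.025,56.276) → (104.805,39.812) → (105.444,28.828). Open path.

**Shape 4** — `<path>` regular polygon, stroke `#0000ff` → cut (S708, F867). Machine vertices: (105.456,86.065) → (45.296,136.742) → (119.263,163.503) → (105.456,86.065). Closed: final G1 returns to the first vertex.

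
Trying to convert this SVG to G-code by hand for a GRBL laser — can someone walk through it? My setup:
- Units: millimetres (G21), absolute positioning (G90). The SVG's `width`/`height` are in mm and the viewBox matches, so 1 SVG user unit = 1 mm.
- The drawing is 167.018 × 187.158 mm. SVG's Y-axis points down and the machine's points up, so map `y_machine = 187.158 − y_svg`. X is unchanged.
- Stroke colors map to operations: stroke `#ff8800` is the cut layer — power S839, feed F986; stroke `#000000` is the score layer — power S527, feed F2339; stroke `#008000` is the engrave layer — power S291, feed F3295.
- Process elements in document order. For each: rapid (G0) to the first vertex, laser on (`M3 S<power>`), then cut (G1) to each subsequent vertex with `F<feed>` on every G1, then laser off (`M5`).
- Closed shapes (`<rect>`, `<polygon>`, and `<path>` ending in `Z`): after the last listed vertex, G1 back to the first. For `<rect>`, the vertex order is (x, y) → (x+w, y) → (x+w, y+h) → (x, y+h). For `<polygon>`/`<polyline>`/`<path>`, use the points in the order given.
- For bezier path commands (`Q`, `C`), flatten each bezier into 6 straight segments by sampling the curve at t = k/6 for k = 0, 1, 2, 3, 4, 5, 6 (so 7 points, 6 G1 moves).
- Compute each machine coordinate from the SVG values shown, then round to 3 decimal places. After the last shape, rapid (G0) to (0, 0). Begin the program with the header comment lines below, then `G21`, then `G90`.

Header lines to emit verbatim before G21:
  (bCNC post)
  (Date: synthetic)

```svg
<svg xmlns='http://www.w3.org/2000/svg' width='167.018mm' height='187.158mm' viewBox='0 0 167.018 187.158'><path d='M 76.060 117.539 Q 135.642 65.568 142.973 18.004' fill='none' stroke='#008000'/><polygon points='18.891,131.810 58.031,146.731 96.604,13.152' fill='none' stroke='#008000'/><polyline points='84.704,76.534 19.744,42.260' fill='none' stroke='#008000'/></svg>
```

(bCNC post)
(Date: synthetic)
G21
G90
G0 X76.060 Y69.619
M3 S291
G1 X94.469 Y86.820 F3295
G1 X109.976 Y103.777 F3295
G1 X122.579 Y120.488 F3295
G1 X132.280 Y136.955 F3295
G1 X139.078 Y153.177 F3295
G1 X142.973 Y169.154 F3295
M5
G0 X18.891 Y55.348
M3 S291
G1 X58.031 Y40.427 F3295
G1 X96.604 Y174.006 F3295
G1 X18.891 Y55.348 F3295
M5
G0 X84.704 Y110.624
M3 S291
G1 X19.744 Y144.898 F3295
M5
G0 X0.000 Y0.000

1 u = 1 mm; y_m = 187.158 − y.

[1] `<path>` quadratic bezier, #008000→engrave S291 F3295: (76.060,69.619) → (94.469,86.820) → (109.976,103.777) → (122.579,120.488) → (132.280,136.955) → (139.078,153.177) → (142.973,169.154)

[2] `<polygon>` closed polygon, #008000→engrave S291 F3295: (18.891,55.348) → (58.031,40.427) → (96.604,174.006) → (18.891,55.348) (closed)

[3] `<polyline>` line segment, #008000→engrave S291 F3295: (84.704,110.624) → (19.744,144.898)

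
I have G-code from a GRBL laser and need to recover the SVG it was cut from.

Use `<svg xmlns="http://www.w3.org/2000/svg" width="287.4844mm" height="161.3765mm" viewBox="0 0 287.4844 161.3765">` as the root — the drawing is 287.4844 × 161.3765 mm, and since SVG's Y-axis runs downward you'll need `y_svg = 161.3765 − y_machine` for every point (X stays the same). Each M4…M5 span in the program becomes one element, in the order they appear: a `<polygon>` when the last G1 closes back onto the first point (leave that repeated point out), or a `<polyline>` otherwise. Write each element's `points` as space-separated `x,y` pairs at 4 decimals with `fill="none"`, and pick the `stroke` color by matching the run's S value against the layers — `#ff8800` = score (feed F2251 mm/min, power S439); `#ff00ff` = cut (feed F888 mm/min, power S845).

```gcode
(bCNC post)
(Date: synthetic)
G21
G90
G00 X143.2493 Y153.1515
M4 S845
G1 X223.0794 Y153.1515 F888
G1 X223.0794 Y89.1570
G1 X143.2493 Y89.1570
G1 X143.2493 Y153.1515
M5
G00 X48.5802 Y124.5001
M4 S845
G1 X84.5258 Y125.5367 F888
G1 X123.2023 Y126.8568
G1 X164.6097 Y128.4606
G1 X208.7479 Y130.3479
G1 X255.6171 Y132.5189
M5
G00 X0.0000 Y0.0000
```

<svg xmlns="http://www.w3.org/2000/svg" width="287.4844mm" height="161.3765mm" viewBox="0 0 287.4844 161.3765">
  <polygon points="143.2493,8.2250 223.0794,8.2250 223.0794,72.2195 143.2493,72.2195" fill="none" stroke="#ff00ff"/>
  <polyline points="48.5802,36.8764 84.5258,35.8398 123.2023,34.5197 164.6097,32.9159 208.7479,31.0286 255.6171,28.8576" fill="none" stroke="#ff00ff"/>
</svg>

Each laser-on run becomes one SVG element. Flip Y back into SVG space with y_svg = 161.3765 − y_machine. Every run uses S845, so all elements get stroke `#ff00ff` (cut).

Run 1: The run returns to its start, so emit a `<polygon>` with points (Y-flipped): 143.2493,8.2250 223.0794,8.2250 223.0794,72.2195 143.2493,72.2195.

Run 2: The run is open, so emit a `<polyline>` with points (Y-flipped): 48.5802,36.8764 84.5258,35.8398 123.2023,34.5197 164.6097,32.9159 208.7479,31.0286 255.6171,28.8576.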